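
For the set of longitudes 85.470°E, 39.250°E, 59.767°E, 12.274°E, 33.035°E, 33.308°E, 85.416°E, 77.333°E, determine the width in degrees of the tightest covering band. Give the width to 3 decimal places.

73.196°

Sort the longitudes: +12.274°, +33.035°, +33.308°, +39.250°, +59.767°, +77.333°, +85.416°, +85.470°.
Eastward gaps between consecutive values (wrapping around): 20.761°, 0.273°, 5.942°, 20.517°, 17.566°, 8.083°, 0.054°, 286.804°.
Largest gap = 286.804° ⇒ minimal covering band is its complement: 360° − 286.804° = 73.196°.
Band runs from +12.274° eastward to +85.470°.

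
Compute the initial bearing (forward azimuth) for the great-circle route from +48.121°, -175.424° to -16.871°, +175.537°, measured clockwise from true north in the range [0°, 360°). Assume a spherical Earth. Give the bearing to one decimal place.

189.5°

Δλ = 175.537 − -175.424 = 350.961°; wrapped into (−180°, 180°]: -9.039°.
θ = atan2( sin Δλ · cos φ₂ , cos φ₁ · sin φ₂ − sin φ₁ · cos φ₂ · cos Δλ )
  = atan2(-0.15034, -0.89740) = -170.489° → normalised to [0°, 360°): 189.511°.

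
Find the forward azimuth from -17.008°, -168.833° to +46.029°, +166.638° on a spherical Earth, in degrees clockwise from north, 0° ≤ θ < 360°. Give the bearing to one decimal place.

341.7°

Δλ = 166.638 − -168.833 = 335.471°; wrapped into (−180°, 180°]: -24.529°.
θ = atan2( sin Δλ · cos φ₂ , cos φ₁ · sin φ₂ − sin φ₁ · cos φ₂ · cos Δλ )
  = atan2(-0.28824, 0.87297) = -18.272° → normalised to [0°, 360°): 341.728°.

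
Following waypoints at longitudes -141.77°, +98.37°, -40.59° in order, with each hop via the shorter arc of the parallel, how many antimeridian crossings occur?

1

Leg 1: -141.77° → +98.37°, shortest Δλ = -119.86° (west) — crosses 180°.
Leg 2: +98.37° → -40.59°, shortest Δλ = -138.96° (west) — does not cross 180°.
Total crossings: 1.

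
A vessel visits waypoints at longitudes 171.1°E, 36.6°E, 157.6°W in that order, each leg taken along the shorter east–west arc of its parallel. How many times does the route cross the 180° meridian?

1

Leg 1: +171.1° → +36.6°, shortest Δλ = -134.5° (west) — does not cross 180°.
Leg 2: +36.6° → -157.6°, shortest Δλ = 165.8° (east) — crosses 180°.
Total crossings: 1.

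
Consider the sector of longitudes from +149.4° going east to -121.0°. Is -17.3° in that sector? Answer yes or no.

No

Band width going east from +149.4° to -121.0°: ((-121.0 − 149.4) mod 360) = 89.6°.
Offset of -17.3° east of the west edge: ((-17.3 − 149.4) mod 360) = 193.3°.
193.3° > 89.6° ⇒ outside.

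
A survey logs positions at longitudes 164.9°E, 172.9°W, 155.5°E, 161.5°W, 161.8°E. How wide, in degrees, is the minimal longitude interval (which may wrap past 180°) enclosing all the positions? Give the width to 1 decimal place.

Sort the longitudes: -172.9°, -161.5°, +155.5°, +161.8°, +164.9°.
Eastward gaps between consecutive values (wrapping around): 11.4°, 317.0°, 6.3°, 3.1°, 22.2°.
Largest gap = 317.0° ⇒ minimal covering band is its complement: 360° − 317.0° = 43.0°.
Band runs from +155.5° eastward to -161.5°, crossing the antimeridian.

43.0°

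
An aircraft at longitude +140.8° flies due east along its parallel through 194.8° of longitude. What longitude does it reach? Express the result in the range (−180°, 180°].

-24.4°

Start at +140.8°; shift +194.8° → +335.6°.
+335.6° lies outside (−180°, 180°]; subtract 360° → -24.4°.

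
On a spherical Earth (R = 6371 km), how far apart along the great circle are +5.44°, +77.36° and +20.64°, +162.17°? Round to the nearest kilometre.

9256 km

Δλ = 162.17 − 77.36 = 84.81°.
Δφ = 20.64 − 5.44 = 15.20°.
a = sin²(Δφ/2) + cos φ₁ · cos φ₂ · sin²(Δλ/2) = 0.441156.
c = 2·atan2(√a, √(1−a)) = 1.45283 rad → d = 6371·c ≈ 9256.01 km.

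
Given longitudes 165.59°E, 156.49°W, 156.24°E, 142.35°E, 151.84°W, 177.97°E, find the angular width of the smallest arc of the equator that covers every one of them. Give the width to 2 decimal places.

Sort the longitudes: -156.49°, -151.84°, +142.35°, +156.24°, +165.59°, +177.97°.
Eastward gaps between consecutive values (wrapping around): 4.65°, 294.19°, 13.89°, 9.35°, 12.38°, 25.54°.
Largest gap = 294.19° ⇒ minimal covering band is its complement: 360° − 294.19° = 65.81°.
Band runs from +142.35° eastward to -151.84°, crossing the antimeridian.

65.81°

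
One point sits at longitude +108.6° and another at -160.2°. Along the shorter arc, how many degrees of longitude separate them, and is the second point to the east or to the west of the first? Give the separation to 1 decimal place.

Raw difference: -160.2 − 108.6 = -268.8°.
Normalise into (−180°, 180°]: -268.8° + 360° = 91.2°.
Positive ⇒ the second point lies to the east; separation 91.2°.

91.2° east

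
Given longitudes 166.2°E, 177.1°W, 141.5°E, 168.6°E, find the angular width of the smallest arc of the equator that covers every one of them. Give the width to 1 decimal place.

Sort the longitudes: -177.1°, +141.5°, +166.2°, +168.6°.
Eastward gaps between consecutive values (wrapping around): 318.6°, 24.7°, 2.4°, 14.3°.
Largest gap = 318.6° ⇒ minimal covering band is its complement: 360° − 318.6° = 41.4°.
Band runs from +141.5° eastward to -177.1°, crossing the antimeridian.

41.4°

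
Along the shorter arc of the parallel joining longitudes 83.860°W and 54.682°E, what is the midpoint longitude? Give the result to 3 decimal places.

14.589°W

Signed shortest Δλ from -83.860° to +54.682° is +138.542°.
Midpoint longitude = -83.860° + (+138.542°)/2 = -83.860° + 69.271° = -14.589°.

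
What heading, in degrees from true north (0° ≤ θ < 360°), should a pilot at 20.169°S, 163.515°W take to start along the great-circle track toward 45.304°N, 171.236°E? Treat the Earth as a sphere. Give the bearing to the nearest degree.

341°

Δλ = 171.236 − -163.515 = 334.751°; wrapped into (−180°, 180°]: -25.249°.
θ = atan2( sin Δλ · cos φ₂ , cos φ₁ · sin φ₂ − sin φ₁ · cos φ₂ · cos Δλ )
  = atan2(-0.30001, 0.88660) = -18.695° → normalised to [0°, 360°): 341.305°.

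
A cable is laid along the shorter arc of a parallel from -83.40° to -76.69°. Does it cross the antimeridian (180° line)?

No

Signed shortest Δλ = ((-76.69 − -83.40 + 180) mod 360) − 180 = 6.71°.
Going east by 6.71° from -83.40° reaches -76.69° without touching 180°.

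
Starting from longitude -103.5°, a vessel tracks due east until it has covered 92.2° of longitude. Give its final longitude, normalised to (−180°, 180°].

Start at -103.5°; shift +92.2° → -11.3°.
-11.3° already lies in (−180°, 180°].

-11.3°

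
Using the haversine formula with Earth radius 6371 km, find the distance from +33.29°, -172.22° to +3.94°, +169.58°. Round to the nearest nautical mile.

Δλ = 169.58 − -172.22 = 341.80°; wrapped into (−180°, 180°]: -18.20°.
Δφ = 3.94 − 33.29 = -29.35°.
a = sin²(Δφ/2) + cos φ₁ · cos φ₂ · sin²(Δλ/2) = 0.085039.
c = 2·atan2(√a, √(1−a)) = 0.59183 rad → d = 6371·c ≈ 3770.54 km ≈ 2035.93 nmi.

2036 nmi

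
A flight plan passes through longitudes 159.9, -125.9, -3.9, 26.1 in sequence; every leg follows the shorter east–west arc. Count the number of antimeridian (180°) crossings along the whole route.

Leg 1: +159.9° → -125.9°, shortest Δλ = 74.2° (east) — crosses 180°.
Leg 2: -125.9° → -3.9°, shortest Δλ = 122.0° (east) — does not cross 180°.
Leg 3: -3.9° → +26.1°, shortest Δλ = 30.0° (east) — does not cross 180°.
Total crossings: 1.

1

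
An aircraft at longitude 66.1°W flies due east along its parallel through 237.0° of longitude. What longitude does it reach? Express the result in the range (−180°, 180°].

170.9°E

Start at -66.1°; shift +237.0° → +170.9°.
+170.9° already lies in (−180°, 180°].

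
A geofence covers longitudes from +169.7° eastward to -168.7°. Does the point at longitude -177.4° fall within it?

Yes

Band width going east from +169.7° to -168.7°: ((-168.7 − 169.7) mod 360) = 21.6°.
Offset of -177.4° east of the west edge: ((-177.4 − 169.7) mod 360) = 12.9°.
12.9° ≤ 21.6° ⇒ inside.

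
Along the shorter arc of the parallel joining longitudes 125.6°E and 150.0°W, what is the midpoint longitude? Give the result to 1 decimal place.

167.8°E

Signed shortest Δλ from +125.6° to -150.0° is +84.4°.
Midpoint longitude = +125.6° + (+84.4°)/2 = +125.6° + 42.2° = +167.8°.
(The naïve average (+125.6 + -150.0)/2 = -12.2° is on the wrong side of the globe.)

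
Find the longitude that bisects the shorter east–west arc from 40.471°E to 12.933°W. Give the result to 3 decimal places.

Signed shortest Δλ from +40.471° to -12.933° is -53.404°.
Midpoint longitude = +40.471° + (-53.404°)/2 = +40.471° − 26.702° = +13.769°.

13.769°E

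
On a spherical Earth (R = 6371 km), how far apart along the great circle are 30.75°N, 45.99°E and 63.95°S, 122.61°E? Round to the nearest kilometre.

12436 km

Δλ = 122.61 − 45.99 = 76.62°.
Δφ = -63.95 − 30.75 = -94.70°.
a = sin²(Δφ/2) + cos φ₁ · cos φ₂ · sin²(Δλ/2) = 0.686007.
c = 2·atan2(√a, √(1−a)) = 1.95198 rad → d = 6371·c ≈ 12436.03 km.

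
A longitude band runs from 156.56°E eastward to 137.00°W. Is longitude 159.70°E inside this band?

Band width going east from +156.56° to -137.00°: ((-137.00 − 156.56) mod 360) = 66.44°.
Offset of +159.70° east of the west edge: ((159.70 − 156.56) mod 360) = 3.14°.
3.14° ≤ 66.44° ⇒ inside.

Yes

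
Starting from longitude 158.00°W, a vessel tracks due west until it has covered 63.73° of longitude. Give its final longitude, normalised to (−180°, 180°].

Start at -158.00°; shift −63.73° → -221.73°.
-221.73° lies outside (−180°, 180°]; add 360° → +138.27°.

138.27°E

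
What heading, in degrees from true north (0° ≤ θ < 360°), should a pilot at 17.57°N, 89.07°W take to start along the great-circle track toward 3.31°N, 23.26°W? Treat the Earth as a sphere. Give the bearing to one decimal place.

Δλ = -23.26 − -89.07 = 65.81°.
θ = atan2( sin Δλ · cos φ₂ , cos φ₁ · sin φ₂ − sin φ₁ · cos φ₂ · cos Δλ )
  = atan2(0.91067, -0.06844) = 94.298° → normalised to [0°, 360°): 94.298°.

94.3°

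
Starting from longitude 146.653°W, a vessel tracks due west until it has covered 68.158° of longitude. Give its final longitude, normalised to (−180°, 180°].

Start at -146.653°; shift −68.158° → -214.811°.
-214.811° lies outside (−180°, 180°]; add 360° → +145.189°.

145.189°E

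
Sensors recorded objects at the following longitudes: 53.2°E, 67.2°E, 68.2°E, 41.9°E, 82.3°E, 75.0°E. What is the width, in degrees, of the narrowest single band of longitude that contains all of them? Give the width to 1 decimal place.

40.4°

Sort the longitudes: +41.9°, +53.2°, +67.2°, +68.2°, +75.0°, +82.3°.
Eastward gaps between consecutive values (wrapping around): 11.3°, 14.0°, 1.0°, 6.8°, 7.3°, 319.6°.
Largest gap = 319.6° ⇒ minimal covering band is its complement: 360° − 319.6° = 40.4°.
Band runs from +41.9° eastward to +82.3°.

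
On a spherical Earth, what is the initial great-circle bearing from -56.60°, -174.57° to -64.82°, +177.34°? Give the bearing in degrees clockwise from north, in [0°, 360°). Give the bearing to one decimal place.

202.2°

Δλ = 177.34 − -174.57 = 351.91°; wrapped into (−180°, 180°]: -8.09°.
θ = atan2( sin Δλ · cos φ₂ , cos φ₁ · sin φ₂ − sin φ₁ · cos φ₂ · cos Δλ )
  = atan2(-0.05987, -0.14651) = -157.771° → normalised to [0°, 360°): 202.229°.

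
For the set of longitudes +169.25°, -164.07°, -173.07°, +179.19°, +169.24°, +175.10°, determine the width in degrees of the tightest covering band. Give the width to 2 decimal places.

Sort the longitudes: -173.07°, -164.07°, +169.24°, +169.25°, +175.10°, +179.19°.
Eastward gaps between consecutive values (wrapping around): 9.00°, 333.31°, 0.01°, 5.85°, 4.09°, 7.74°.
Largest gap = 333.31° ⇒ minimal covering band is its complement: 360° − 333.31° = 26.69°.
Band runs from +169.24° eastward to -164.07°, crossing the antimeridian.

26.69°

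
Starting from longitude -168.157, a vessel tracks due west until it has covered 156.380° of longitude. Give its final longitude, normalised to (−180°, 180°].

+35.463°

Start at -168.157°; shift −156.380° → -324.537°.
-324.537° lies outside (−180°, 180°]; add 360° → +35.463°.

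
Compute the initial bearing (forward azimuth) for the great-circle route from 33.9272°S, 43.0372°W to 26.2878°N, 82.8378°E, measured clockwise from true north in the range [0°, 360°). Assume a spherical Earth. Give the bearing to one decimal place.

84.2°

Δλ = 82.8378 − -43.0372 = 125.8750°.
θ = atan2( sin Δλ · cos φ₂ , cos φ₁ · sin φ₂ − sin φ₁ · cos φ₂ · cos Δλ )
  = atan2(0.72650, 0.07423) = 84.166° → normalised to [0°, 360°): 84.166°.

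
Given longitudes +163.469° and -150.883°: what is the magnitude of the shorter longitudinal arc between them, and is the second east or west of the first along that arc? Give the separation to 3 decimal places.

45.648° east

Raw difference: -150.883 − 163.469 = -314.352°.
Normalise into (−180°, 180°]: -314.352° + 360° = 45.648°.
Positive ⇒ the second point lies to the east; separation 45.648°.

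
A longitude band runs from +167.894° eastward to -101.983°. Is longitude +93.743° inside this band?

Band width going east from +167.894° to -101.983°: ((-101.983 − 167.894) mod 360) = 90.123°.
Offset of +93.743° east of the west edge: ((93.743 − 167.894) mod 360) = 285.849°.
285.849° > 90.123° ⇒ outside.

No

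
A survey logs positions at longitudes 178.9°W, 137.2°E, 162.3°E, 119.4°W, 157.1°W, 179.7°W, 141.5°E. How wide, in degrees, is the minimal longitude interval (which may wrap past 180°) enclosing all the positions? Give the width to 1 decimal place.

Sort the longitudes: -179.7°, -178.9°, -157.1°, -119.4°, +137.2°, +141.5°, +162.3°.
Eastward gaps between consecutive values (wrapping around): 0.8°, 21.8°, 37.7°, 256.6°, 4.3°, 20.8°, 18.0°.
Largest gap = 256.6° ⇒ minimal covering band is its complement: 360° − 256.6° = 103.4°.
Band runs from +137.2° eastward to -119.4°, crossing the antimeridian.

103.4°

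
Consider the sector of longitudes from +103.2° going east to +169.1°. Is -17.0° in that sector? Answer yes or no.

Band width going east from +103.2° to +169.1°: ((169.1 − 103.2) mod 360) = 65.9°.
Offset of -17.0° east of the west edge: ((-17.0 − 103.2) mod 360) = 239.8°.
239.8° > 65.9° ⇒ outside.

No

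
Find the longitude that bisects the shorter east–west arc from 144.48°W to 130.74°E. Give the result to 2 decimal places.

Signed shortest Δλ from -144.48° to +130.74° is -84.78°.
Midpoint longitude = -144.48° + (-84.78°)/2 = -144.48° − 42.39° = -186.87°.
Normalise into (−180°, 180°]: +173.13°.
(The naïve average (-144.48 + +130.74)/2 = -6.87° is on the wrong side of the globe.)

173.13°E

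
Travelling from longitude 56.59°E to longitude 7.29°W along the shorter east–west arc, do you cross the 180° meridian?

Signed shortest Δλ = ((-7.29 − 56.59 + 180) mod 360) − 180 = -63.88°.
Going west by 63.88° from +56.59° reaches -7.29° without touching 180°.

No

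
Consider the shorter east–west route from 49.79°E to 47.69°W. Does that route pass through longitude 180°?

Signed shortest Δλ = ((-47.69 − 49.79 + 180) mod 360) − 180 = -97.48°.
Going west by 97.48° from +49.79° reaches -47.69° without touching 180°.

No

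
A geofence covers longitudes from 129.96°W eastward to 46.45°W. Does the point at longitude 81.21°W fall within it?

Band width going east from -129.96° to -46.45°: ((-46.45 − -129.96) mod 360) = 83.51°.
Offset of -81.21° east of the west edge: ((-81.21 − -129.96) mod 360) = 48.75°.
48.75° ≤ 83.51° ⇒ inside.

Yes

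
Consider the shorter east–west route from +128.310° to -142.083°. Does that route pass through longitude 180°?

Yes

Naïve |-142.083 − 128.310| = 270.393° > 180°, so the shorter arc goes the other way round — across 180°.
Signed shortest Δλ = ((-142.083 − 128.310 + 180) mod 360) − 180 = 89.607°.
Going east by 89.607° from +128.310° passes through 180° before reaching -142.083°.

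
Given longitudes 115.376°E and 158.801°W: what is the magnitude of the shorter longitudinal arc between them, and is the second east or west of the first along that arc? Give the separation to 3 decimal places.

85.823° east

Raw difference: -158.801 − 115.376 = -274.177°.
Normalise into (−180°, 180°]: -274.177° + 360° = 85.823°.
Positive ⇒ the second point lies to the east; separation 85.823°.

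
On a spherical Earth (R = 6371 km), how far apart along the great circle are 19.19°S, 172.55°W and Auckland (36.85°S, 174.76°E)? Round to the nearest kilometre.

2320 km

Δλ = 174.76 − -172.55 = 347.31°; wrapped into (−180°, 180°]: -12.69°.
Δφ = -36.85 − -19.19 = -17.66°.
a = sin²(Δφ/2) + cos φ₁ · cos φ₂ · sin²(Δλ/2) = 0.032794.
c = 2·atan2(√a, √(1−a)) = 0.36419 rad → d = 6371·c ≈ 2320.25 km.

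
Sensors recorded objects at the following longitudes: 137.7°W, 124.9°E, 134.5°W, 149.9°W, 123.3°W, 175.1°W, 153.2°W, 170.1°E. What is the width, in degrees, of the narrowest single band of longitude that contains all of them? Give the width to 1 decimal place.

111.8°

Sort the longitudes: -175.1°, -153.2°, -149.9°, -137.7°, -134.5°, -123.3°, +124.9°, +170.1°.
Eastward gaps between consecutive values (wrapping around): 21.9°, 3.3°, 12.2°, 3.2°, 11.2°, 248.2°, 45.2°, 14.8°.
Largest gap = 248.2° ⇒ minimal covering band is its complement: 360° − 248.2° = 111.8°.
Band runs from +124.9° eastward to -123.3°, crossing the antimeridian.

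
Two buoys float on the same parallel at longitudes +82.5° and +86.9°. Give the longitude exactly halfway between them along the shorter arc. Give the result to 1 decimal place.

Signed shortest Δλ from +82.5° to +86.9° is +4.4°.
Midpoint longitude = +82.5° + (+4.4°)/2 = +82.5° + 2.2° = +84.7°.

+84.7°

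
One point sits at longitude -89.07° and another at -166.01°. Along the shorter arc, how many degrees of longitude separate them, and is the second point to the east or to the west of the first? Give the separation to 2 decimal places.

Raw difference: -166.01 − -89.07 = -76.94°.
Normalise into (−180°, 180°]: -76.94° stays -76.94°.
Negative ⇒ the second point lies to the west; separation 76.94°.

76.94° west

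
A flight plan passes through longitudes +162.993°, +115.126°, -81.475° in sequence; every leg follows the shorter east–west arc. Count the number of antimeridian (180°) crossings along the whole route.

1

Leg 1: +162.993° → +115.126°, shortest Δλ = -47.867° (west) — does not cross 180°.
Leg 2: +115.126° → -81.475°, shortest Δλ = 163.399° (east) — crosses 180°.
Total crossings: 1.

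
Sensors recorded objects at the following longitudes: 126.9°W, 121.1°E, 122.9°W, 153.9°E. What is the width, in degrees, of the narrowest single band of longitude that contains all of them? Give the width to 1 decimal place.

116.0°

Sort the longitudes: -126.9°, -122.9°, +121.1°, +153.9°.
Eastward gaps between consecutive values (wrapping around): 4.0°, 244.0°, 32.8°, 79.2°.
Largest gap = 244.0° ⇒ minimal covering band is its complement: 360° − 244.0° = 116.0°.
Band runs from +121.1° eastward to -122.9°, crossing the antimeridian.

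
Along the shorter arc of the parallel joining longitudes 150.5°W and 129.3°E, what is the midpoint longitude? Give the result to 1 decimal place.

Signed shortest Δλ from -150.5° to +129.3° is -80.2°.
Midpoint longitude = -150.5° + (-80.2°)/2 = -150.5° − 40.1° = -190.6°.
Normalise into (−180°, 180°]: +169.4°.
(The naïve average (-150.5 + +129.3)/2 = -10.6° is on the wrong side of the globe.)

169.4°E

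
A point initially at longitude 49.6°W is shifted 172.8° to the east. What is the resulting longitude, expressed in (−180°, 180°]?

123.2°E

Start at -49.6°; shift +172.8° → +123.2°.
+123.2° already lies in (−180°, 180°].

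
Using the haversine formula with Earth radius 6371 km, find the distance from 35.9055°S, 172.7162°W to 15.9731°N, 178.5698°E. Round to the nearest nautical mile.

Δλ = 178.5698 − -172.7162 = 351.2860°; wrapped into (−180°, 180°]: -8.7140°.
Δφ = 15.9731 − -35.9055 = 51.8786°.
a = sin²(Δφ/2) + cos φ₁ · cos φ₂ · sin²(Δλ/2) = 0.195830.
c = 2·atan2(√a, √(1−a)) = 0.91683 rad → d = 6371·c ≈ 5841.11 km ≈ 3153.95 nmi.

3154 nmi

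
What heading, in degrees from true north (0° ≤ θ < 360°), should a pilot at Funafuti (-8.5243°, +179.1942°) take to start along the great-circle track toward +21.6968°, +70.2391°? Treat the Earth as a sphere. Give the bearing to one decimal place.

Δλ = 70.2391 − 179.1942 = -108.9551°.
θ = atan2( sin Δλ · cos φ₂ , cos φ₁ · sin φ₂ − sin φ₁ · cos φ₂ · cos Δλ )
  = atan2(-0.87877, 0.32087) = -69.941° → normalised to [0°, 360°): 290.059°.

290.1°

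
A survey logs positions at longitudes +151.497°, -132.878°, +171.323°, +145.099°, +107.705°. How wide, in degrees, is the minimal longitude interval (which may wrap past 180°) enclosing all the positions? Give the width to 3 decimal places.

119.417°

Sort the longitudes: -132.878°, +107.705°, +145.099°, +151.497°, +171.323°.
Eastward gaps between consecutive values (wrapping around): 240.583°, 37.394°, 6.398°, 19.826°, 55.799°.
Largest gap = 240.583° ⇒ minimal covering band is its complement: 360° − 240.583° = 119.417°.
Band runs from +107.705° eastward to -132.878°, crossing the antimeridian.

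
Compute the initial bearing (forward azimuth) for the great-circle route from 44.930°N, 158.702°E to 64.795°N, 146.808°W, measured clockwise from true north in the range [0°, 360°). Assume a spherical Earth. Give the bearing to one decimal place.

36.7°

Δλ = -146.808 − 158.702 = -305.510°; wrapped into (−180°, 180°]: 54.490°.
θ = atan2( sin Δλ · cos φ₂ , cos φ₁ · sin φ₂ − sin φ₁ · cos φ₂ · cos Δλ )
  = atan2(0.34665, 0.46587) = 36.653° → normalised to [0°, 360°): 36.653°.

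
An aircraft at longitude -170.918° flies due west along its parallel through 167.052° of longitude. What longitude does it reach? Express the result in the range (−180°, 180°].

+22.030°

Start at -170.918°; shift −167.052° → -337.970°.
-337.970° lies outside (−180°, 180°]; add 360° → +22.030°.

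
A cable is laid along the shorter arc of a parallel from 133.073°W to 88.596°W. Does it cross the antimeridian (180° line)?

Signed shortest Δλ = ((-88.596 − -133.073 + 180) mod 360) − 180 = 44.477°.
Going east by 44.477° from -133.073° reaches -88.596° without touching 180°.

No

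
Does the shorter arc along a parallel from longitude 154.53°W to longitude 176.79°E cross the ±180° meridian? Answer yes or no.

Yes

Naïve |176.79 − -154.53| = 331.32° > 180°, so the shorter arc goes the other way round — across 180°.
Signed shortest Δλ = ((176.79 − -154.53 + 180) mod 360) − 180 = -28.68°.
Going west by 28.68° from -154.53° passes through 180° before reaching +176.79°.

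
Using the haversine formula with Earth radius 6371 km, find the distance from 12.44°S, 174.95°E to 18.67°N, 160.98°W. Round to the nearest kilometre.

4351 km

Δλ = -160.98 − 174.95 = -335.93°; wrapped into (−180°, 180°]: 24.07°.
Δφ = 18.67 − -12.44 = 31.11°.
a = sin²(Δφ/2) + cos φ₁ · cos φ₂ · sin²(Δλ/2) = 0.112133.
c = 2·atan2(√a, √(1−a)) = 0.68292 rad → d = 6371·c ≈ 4350.87 km.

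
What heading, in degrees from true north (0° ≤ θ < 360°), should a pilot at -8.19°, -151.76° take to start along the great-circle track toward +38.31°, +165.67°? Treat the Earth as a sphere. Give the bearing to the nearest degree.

323°

Δλ = 165.67 − -151.76 = 317.43°; wrapped into (−180°, 180°]: -42.57°.
θ = atan2( sin Δλ · cos φ₂ , cos φ₁ · sin φ₂ − sin φ₁ · cos φ₂ · cos Δλ )
  = atan2(-0.53082, 0.69591) = -37.335° → normalised to [0°, 360°): 322.665°.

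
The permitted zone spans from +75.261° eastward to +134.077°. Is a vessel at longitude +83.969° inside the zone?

Yes

Band width going east from +75.261° to +134.077°: ((134.077 − 75.261) mod 360) = 58.816°.
Offset of +83.969° east of the west edge: ((83.969 − 75.261) mod 360) = 8.708°.
8.708° ≤ 58.816° ⇒ inside.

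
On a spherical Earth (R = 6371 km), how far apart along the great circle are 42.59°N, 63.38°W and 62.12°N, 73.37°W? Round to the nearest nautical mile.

Δλ = -73.37 − -63.38 = -9.99°.
Δφ = 62.12 − 42.59 = 19.53°.
a = sin²(Δφ/2) + cos φ₁ · cos φ₂ · sin²(Δλ/2) = 0.031377.
c = 2·atan2(√a, √(1−a)) = 0.35615 rad → d = 6371·c ≈ 2269.02 km ≈ 1225.17 nmi.

1225 nmi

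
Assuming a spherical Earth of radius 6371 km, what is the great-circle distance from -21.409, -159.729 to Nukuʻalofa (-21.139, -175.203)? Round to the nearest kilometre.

Δλ = -175.203 − -159.729 = -15.474°.
Δφ = -21.139 − -21.409 = 0.270°.
a = sin²(Δφ/2) + cos φ₁ · cos φ₂ · sin²(Δλ/2) = 0.015744.
c = 2·atan2(√a, √(1−a)) = 0.25161 rad → d = 6371·c ≈ 1603.01 km.

1603 km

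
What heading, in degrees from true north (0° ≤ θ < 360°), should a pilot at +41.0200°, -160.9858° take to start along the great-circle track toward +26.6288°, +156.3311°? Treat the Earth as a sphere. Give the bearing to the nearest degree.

261°

Δλ = 156.3311 − -160.9858 = 317.3169°; wrapped into (−180°, 180°]: -42.6831°.
θ = atan2( sin Δλ · cos φ₂ , cos φ₁ · sin φ₂ − sin φ₁ · cos φ₂ · cos Δλ )
  = atan2(-0.60603, -0.09313) = -98.737° → normalised to [0°, 360°): 261.263°.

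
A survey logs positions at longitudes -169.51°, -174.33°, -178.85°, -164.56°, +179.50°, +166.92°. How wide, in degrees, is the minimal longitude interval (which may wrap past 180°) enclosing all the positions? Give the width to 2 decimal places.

Sort the longitudes: -178.85°, -174.33°, -169.51°, -164.56°, +166.92°, +179.50°.
Eastward gaps between consecutive values (wrapping around): 4.52°, 4.82°, 4.95°, 331.48°, 12.58°, 1.65°.
Largest gap = 331.48° ⇒ minimal covering band is its complement: 360° − 331.48° = 28.52°.
Band runs from +166.92° eastward to -164.56°, crossing the antimeridian.

28.52°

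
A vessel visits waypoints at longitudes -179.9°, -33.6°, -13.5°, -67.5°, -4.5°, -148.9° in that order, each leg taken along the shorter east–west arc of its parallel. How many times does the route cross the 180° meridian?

Leg 1: -179.9° → -33.6°, shortest Δλ = 146.3° (east) — does not cross 180°.
Leg 2: -33.6° → -13.5°, shortest Δλ = 20.1° (east) — does not cross 180°.
Leg 3: -13.5° → -67.5°, shortest Δλ = -54.0° (west) — does not cross 180°.
Leg 4: -67.5° → -4.5°, shortest Δλ = 63.0° (east) — does not cross 180°.
Leg 5: -4.5° → -148.9°, shortest Δλ = -144.4° (west) — does not cross 180°.
Total crossings: 0.

0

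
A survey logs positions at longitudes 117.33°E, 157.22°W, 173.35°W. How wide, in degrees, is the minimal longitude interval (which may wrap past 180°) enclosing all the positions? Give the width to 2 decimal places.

85.45°

Sort the longitudes: -173.35°, -157.22°, +117.33°.
Eastward gaps between consecutive values (wrapping around): 16.13°, 274.55°, 69.32°.
Largest gap = 274.55° ⇒ minimal covering band is its complement: 360° − 274.55° = 85.45°.
Band runs from +117.33° eastward to -157.22°, crossing the antimeridian.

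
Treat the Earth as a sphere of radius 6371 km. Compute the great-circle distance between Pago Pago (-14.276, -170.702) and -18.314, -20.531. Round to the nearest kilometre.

15135 km

Δλ = -20.531 − -170.702 = 150.171°.
Δφ = -18.314 − -14.276 = -4.038°.
a = sin²(Δφ/2) + cos φ₁ · cos φ₂ · sin²(Δλ/2) = 0.860327.
c = 2·atan2(√a, √(1−a)) = 2.37554 rad → d = 6371·c ≈ 15134.58 km.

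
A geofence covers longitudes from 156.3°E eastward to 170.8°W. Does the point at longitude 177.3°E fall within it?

Band width going east from +156.3° to -170.8°: ((-170.8 − 156.3) mod 360) = 32.9°.
Offset of +177.3° east of the west edge: ((177.3 − 156.3) mod 360) = 21.0°.
21.0° ≤ 32.9° ⇒ inside.

Yes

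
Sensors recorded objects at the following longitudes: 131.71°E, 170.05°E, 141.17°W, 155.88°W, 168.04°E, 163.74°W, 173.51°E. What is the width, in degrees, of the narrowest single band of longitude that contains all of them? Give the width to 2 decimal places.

87.12°

Sort the longitudes: -163.74°, -155.88°, -141.17°, +131.71°, +168.04°, +170.05°, +173.51°.
Eastward gaps between consecutive values (wrapping around): 7.86°, 14.71°, 272.88°, 36.33°, 2.01°, 3.46°, 22.75°.
Largest gap = 272.88° ⇒ minimal covering band is its complement: 360° − 272.88° = 87.12°.
Band runs from +131.71° eastward to -141.17°, crossing the antimeridian.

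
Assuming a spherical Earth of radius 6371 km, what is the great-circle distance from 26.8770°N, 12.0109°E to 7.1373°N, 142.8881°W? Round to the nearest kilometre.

Δλ = -142.8881 − 12.0109 = -154.8990°.
Δφ = 7.1373 − 26.8770 = -19.7397°.
a = sin²(Δφ/2) + cos φ₁ · cos φ₂ · sin²(Δλ/2) = 0.872657.
c = 2·atan2(√a, √(1−a)) = 2.41180 rad → d = 6371·c ≈ 15365.59 km.

15366 km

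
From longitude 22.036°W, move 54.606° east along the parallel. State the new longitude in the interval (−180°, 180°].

32.570°E

Start at -22.036°; shift +54.606° → +32.570°.
+32.570° already lies in (−180°, 180°].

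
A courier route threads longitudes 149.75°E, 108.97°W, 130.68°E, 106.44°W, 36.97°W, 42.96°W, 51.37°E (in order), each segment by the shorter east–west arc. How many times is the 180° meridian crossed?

Leg 1: +149.75° → -108.97°, shortest Δλ = 101.28° (east) — crosses 180°.
Leg 2: -108.97° → +130.68°, shortest Δλ = -120.35° (west) — crosses 180°.
Leg 3: +130.68° → -106.44°, shortest Δλ = 122.88° (east) — crosses 180°.
Leg 4: -106.44° → -36.97°, shortest Δλ = 69.47° (east) — does not cross 180°.
Leg 5: -36.97° → -42.96°, shortest Δλ = -5.99° (west) — does not cross 180°.
Leg 6: -42.96° → +51.37°, shortest Δλ = 94.33° (east) — does not cross 180°.
Total crossings: 3.

3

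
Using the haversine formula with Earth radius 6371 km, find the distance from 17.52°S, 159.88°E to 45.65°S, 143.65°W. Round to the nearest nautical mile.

3260 nmi

Δλ = -143.65 − 159.88 = -303.53°; wrapped into (−180°, 180°]: 56.47°.
Δφ = -45.65 − -17.52 = -28.13°.
a = sin²(Δφ/2) + cos φ₁ · cos φ₂ · sin²(Δλ/2) = 0.208257.
c = 2·atan2(√a, √(1−a)) = 0.94778 rad → d = 6371·c ≈ 6038.31 km ≈ 3260.43 nmi.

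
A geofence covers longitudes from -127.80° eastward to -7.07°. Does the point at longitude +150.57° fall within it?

Band width going east from -127.80° to -7.07°: ((-7.07 − -127.80) mod 360) = 120.73°.
Offset of +150.57° east of the west edge: ((150.57 − -127.80) mod 360) = 278.37°.
278.37° > 120.73° ⇒ outside.

No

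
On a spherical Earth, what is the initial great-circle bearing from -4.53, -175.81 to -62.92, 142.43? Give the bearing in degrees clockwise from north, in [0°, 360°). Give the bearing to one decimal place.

Δλ = 142.43 − -175.81 = 318.24°; wrapped into (−180°, 180°]: -41.76°.
θ = atan2( sin Δλ · cos φ₂ , cos φ₁ · sin φ₂ − sin φ₁ · cos φ₂ · cos Δλ )
  = atan2(-0.30319, -0.86077) = -160.596° → normalised to [0°, 360°): 199.404°.

199.4°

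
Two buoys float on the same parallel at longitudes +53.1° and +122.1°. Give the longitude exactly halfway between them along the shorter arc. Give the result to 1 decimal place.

+87.6°

Signed shortest Δλ from +53.1° to +122.1° is +69.0°.
Midpoint longitude = +53.1° + (+69.0°)/2 = +53.1° + 34.5° = +87.6°.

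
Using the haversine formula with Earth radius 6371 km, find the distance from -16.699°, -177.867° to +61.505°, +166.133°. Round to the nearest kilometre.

Δλ = 166.133 − -177.867 = 344.000°; wrapped into (−180°, 180°]: -16.000°.
Δφ = 61.505 − -16.699 = 78.204°.
a = sin²(Δφ/2) + cos φ₁ · cos φ₂ · sin²(Δλ/2) = 0.406637.
c = 2·atan2(√a, √(1−a)) = 1.38297 rad → d = 6371·c ≈ 8810.89 km.

8811 km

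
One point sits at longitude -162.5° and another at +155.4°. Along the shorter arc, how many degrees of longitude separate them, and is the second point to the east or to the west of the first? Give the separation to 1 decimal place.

42.1° west

Raw difference: 155.4 − -162.5 = 317.9°.
Normalise into (−180°, 180°]: 317.9° − 360° = -42.1°.
Negative ⇒ the second point lies to the west; separation 42.1°.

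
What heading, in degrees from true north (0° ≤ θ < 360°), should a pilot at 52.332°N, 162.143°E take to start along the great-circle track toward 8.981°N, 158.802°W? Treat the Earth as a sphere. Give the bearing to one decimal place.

Δλ = -158.802 − 162.143 = -320.945°; wrapped into (−180°, 180°]: 39.055°.
θ = atan2( sin Δλ · cos φ₂ , cos φ₁ · sin φ₂ − sin φ₁ · cos φ₂ · cos Δλ )
  = atan2(0.62234, -0.51175) = 129.431° → normalised to [0°, 360°): 129.431°.

129.4°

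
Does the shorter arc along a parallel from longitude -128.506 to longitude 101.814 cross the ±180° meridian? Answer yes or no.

Yes

Naïve |101.814 − -128.506| = 230.32° > 180°, so the shorter arc goes the other way round — across 180°.
Signed shortest Δλ = ((101.814 − -128.506 + 180) mod 360) − 180 = -129.68°.
Going west by 129.68° from -128.506° passes through 180° before reaching +101.814°.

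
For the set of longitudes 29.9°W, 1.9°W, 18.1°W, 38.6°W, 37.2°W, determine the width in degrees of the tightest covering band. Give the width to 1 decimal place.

36.7°

Sort the longitudes: -38.6°, -37.2°, -29.9°, -18.1°, -1.9°.
Eastward gaps between consecutive values (wrapping around): 1.4°, 7.3°, 11.8°, 16.2°, 323.3°.
Largest gap = 323.3° ⇒ minimal covering band is its complement: 360° − 323.3° = 36.7°.
Band runs from -38.6° eastward to -1.9°.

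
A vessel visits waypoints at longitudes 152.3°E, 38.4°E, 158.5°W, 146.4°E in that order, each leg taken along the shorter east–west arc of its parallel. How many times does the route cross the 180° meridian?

Leg 1: +152.3° → +38.4°, shortest Δλ = -113.9° (west) — does not cross 180°.
Leg 2: +38.4° → -158.5°, shortest Δλ = 163.1° (east) — crosses 180°.
Leg 3: -158.5° → +146.4°, shortest Δλ = -55.1° (west) — crosses 180°.
Total crossings: 2.

2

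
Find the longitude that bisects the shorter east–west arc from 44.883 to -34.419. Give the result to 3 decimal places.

+5.232°

Signed shortest Δλ from +44.883° to -34.419° is -79.302°.
Midpoint longitude = +44.883° + (-79.302°)/2 = +44.883° − 39.651° = +5.232°.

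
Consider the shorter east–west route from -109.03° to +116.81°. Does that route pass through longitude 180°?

Yes

Naïve |116.81 − -109.03| = 225.84° > 180°, so the shorter arc goes the other way round — across 180°.
Signed shortest Δλ = ((116.81 − -109.03 + 180) mod 360) − 180 = -134.16°.
Going west by 134.16° from -109.03° passes through 180° before reaching +116.81°.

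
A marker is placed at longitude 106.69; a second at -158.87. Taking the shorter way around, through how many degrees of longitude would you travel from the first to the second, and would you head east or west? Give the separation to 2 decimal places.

Raw difference: -158.87 − 106.69 = -265.56°.
Normalise into (−180°, 180°]: -265.56° + 360° = 94.44°.
Positive ⇒ the second point lies to the east; separation 94.44°.

94.44° east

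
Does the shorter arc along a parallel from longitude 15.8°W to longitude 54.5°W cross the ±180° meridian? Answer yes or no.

No

Signed shortest Δλ = ((-54.5 − -15.8 + 180) mod 360) − 180 = -38.7°.
Going west by 38.7° from -15.8° reaches -54.5° without touching 180°.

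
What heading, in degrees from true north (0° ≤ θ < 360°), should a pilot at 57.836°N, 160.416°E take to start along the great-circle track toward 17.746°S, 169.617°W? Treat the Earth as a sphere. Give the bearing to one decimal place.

Δλ = -169.617 − 160.416 = -330.033°; wrapped into (−180°, 180°]: 29.967°.
θ = atan2( sin Δλ · cos φ₂ , cos φ₁ · sin φ₂ − sin φ₁ · cos φ₂ · cos Δλ )
  = atan2(0.47573, -0.86072) = 151.070° → normalised to [0°, 360°): 151.070°.

151.1°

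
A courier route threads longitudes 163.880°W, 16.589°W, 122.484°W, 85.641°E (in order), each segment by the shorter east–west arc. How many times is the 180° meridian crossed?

Leg 1: -163.880° → -16.589°, shortest Δλ = 147.291° (east) — does not cross 180°.
Leg 2: -16.589° → -122.484°, shortest Δλ = -105.895° (west) — does not cross 180°.
Leg 3: -122.484° → +85.641°, shortest Δλ = -151.875° (west) — crosses 180°.
Total crossings: 1.

1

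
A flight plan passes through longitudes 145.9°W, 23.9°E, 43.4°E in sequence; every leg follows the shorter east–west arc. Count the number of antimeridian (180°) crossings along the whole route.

0

Leg 1: -145.9° → +23.9°, shortest Δλ = 169.8° (east) — does not cross 180°.
Leg 2: +23.9° → +43.4°, shortest Δλ = 19.5° (east) — does not cross 180°.
Total crossings: 0.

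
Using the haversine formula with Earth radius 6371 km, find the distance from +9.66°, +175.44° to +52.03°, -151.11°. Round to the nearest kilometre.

5597 km

Δλ = -151.11 − 175.44 = -326.55°; wrapped into (−180°, 180°]: 33.45°.
Δφ = 52.03 − 9.66 = 42.37°.
a = sin²(Δφ/2) + cos φ₁ · cos φ₂ · sin²(Δλ/2) = 0.180826.
c = 2·atan2(√a, √(1−a)) = 0.87845 rad → d = 6371·c ≈ 5596.58 km.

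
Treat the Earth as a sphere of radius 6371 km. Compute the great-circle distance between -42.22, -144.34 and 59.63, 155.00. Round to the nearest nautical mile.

Δλ = 155.00 − -144.34 = 299.34°; wrapped into (−180°, 180°]: -60.66°.
Δφ = 59.63 − -42.22 = 101.85°.
a = sin²(Δφ/2) + cos φ₁ · cos φ₂ · sin²(Δλ/2) = 0.698154.
c = 2·atan2(√a, √(1−a)) = 1.97829 rad → d = 6371·c ≈ 12603.67 km ≈ 6805.44 nmi.

6805 nmi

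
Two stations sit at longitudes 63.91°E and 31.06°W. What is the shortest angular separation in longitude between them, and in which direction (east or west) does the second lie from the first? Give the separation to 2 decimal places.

94.97° west

Raw difference: -31.06 − 63.91 = -94.97°.
Normalise into (−180°, 180°]: -94.97° stays -94.97°.
Negative ⇒ the second point lies to the west; separation 94.97°.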